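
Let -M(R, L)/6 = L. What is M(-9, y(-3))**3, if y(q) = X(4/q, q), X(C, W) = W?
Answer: 5832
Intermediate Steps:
y(q) = q
M(R, L) = -6*L
M(-9, y(-3))**3 = (-6*(-3))**3 = 18**3 = 5832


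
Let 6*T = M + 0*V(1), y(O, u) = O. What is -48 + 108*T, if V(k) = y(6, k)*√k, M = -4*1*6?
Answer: -480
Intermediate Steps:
M = -24 (M = -4*6 = -24)
V(k) = 6*√k
T = -4 (T = (-24 + 0*(6*√1))/6 = (-24 + 0*(6*1))/6 = (-24 + 0*6)/6 = (-24 + 0)/6 = (⅙)*(-24) = -4)
-48 + 108*T = -48 + 108*(-4) = -48 - 432 = -480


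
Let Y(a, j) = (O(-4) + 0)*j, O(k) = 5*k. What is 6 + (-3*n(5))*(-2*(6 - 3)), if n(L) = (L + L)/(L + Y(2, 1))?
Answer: -6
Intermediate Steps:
Y(a, j) = -20*j (Y(a, j) = (5*(-4) + 0)*j = (-20 + 0)*j = -20*j)
n(L) = 2*L/(-20 + L) (n(L) = (L + L)/(L - 20*1) = (2*L)/(L - 20) = (2*L)/(-20 + L) = 2*L/(-20 + L))
6 + (-3*n(5))*(-2*(6 - 3)) = 6 + (-6*5/(-20 + 5))*(-2*(6 - 3)) = 6 + (-6*5/(-15))*(-2*3) = 6 - 6*5*(-1)/15*(-6) = 6 - 3*(-2/3)*(-6) = 6 + 2*(-6) = 6 - 12 = -6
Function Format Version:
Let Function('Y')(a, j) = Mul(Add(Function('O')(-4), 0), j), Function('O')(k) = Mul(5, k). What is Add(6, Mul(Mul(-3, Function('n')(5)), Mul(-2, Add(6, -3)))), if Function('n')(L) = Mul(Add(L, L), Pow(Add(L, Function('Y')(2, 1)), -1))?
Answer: -6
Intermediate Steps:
Function('Y')(a, j) = Mul(-20, j) (Function('Y')(a, j) = Mul(Add(Mul(5, -4), 0), j) = Mul(Add(-20, 0), j) = Mul(-20, j))
Function('n')(L) = Mul(2, L, Pow(Add(-20, L), -1)) (Function('n')(L) = Mul(Add(L, L), Pow(Add(L, Mul(-20, 1)), -1)) = Mul(Mul(2, L), Pow(Add(L, -20), -1)) = Mul(Mul(2, L), Pow(Add(-20, L), -1)) = Mul(2, L, Pow(Add(-20, L), -1)))
Add(6, Mul(Mul(-3, Function('n')(5)), Mul(-2, Add(6, -3)))) = Add(6, Mul(Mul(-3, Mul(2, 5, Pow(Add(-20, 5), -1))), Mul(-2, Add(6, -3)))) = Add(6, Mul(Mul(-3, Mul(2, 5, Pow(-15, -1))), Mul(-2, 3))) = Add(6, Mul(Mul(-3, Mul(2, 5, Rational(-1, 15))), -6)) = Add(6, Mul(Mul(-3, Rational(-2, 3)), -6)) = Add(6, Mul(2, -6)) = Add(6, -12) = -6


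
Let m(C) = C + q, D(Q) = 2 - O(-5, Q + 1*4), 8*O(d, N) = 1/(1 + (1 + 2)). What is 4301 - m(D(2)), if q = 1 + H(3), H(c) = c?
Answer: 137441/32 ≈ 4295.0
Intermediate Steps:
O(d, N) = 1/32 (O(d, N) = 1/(8*(1 + (1 + 2))) = 1/(8*(1 + 3)) = (1/8)/4 = (1/8)*(1/4) = 1/32)
q = 4 (q = 1 + 3 = 4)
D(Q) = 63/32 (D(Q) = 2 - 1*1/32 = 2 - 1/32 = 63/32)
m(C) = 4 + C (m(C) = C + 4 = 4 + C)
4301 - m(D(2)) = 4301 - (4 + 63/32) = 4301 - 1*191/32 = 4301 - 191/32 = 137441/32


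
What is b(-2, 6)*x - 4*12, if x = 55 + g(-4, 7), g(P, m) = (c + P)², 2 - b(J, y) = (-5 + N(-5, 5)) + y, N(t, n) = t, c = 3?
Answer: 288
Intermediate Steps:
b(J, y) = 12 - y (b(J, y) = 2 - ((-5 - 5) + y) = 2 - (-10 + y) = 2 + (10 - y) = 12 - y)
g(P, m) = (3 + P)²
x = 56 (x = 55 + (3 - 4)² = 55 + (-1)² = 55 + 1 = 56)
b(-2, 6)*x - 4*12 = (12 - 1*6)*56 - 4*12 = (12 - 6)*56 - 48 = 6*56 - 48 = 336 - 48 = 288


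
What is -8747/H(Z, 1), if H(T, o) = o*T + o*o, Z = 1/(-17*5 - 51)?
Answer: -1189592/135 ≈ -8811.8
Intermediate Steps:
Z = -1/136 (Z = 1/(-85 - 51) = 1/(-136) = -1/136 ≈ -0.0073529)
H(T, o) = o² + T*o (H(T, o) = T*o + o² = o² + T*o)
-8747/H(Z, 1) = -8747/(-1/136 + 1) = -8747/(1*(135/136)) = -8747/135/136 = -8747*136/135 = -1189592/135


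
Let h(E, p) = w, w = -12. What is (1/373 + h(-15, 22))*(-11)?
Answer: 49225/373 ≈ 131.97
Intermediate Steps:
h(E, p) = -12
(1/373 + h(-15, 22))*(-11) = (1/373 - 12)*(-11) = -4475/373*(-11) = 49225/373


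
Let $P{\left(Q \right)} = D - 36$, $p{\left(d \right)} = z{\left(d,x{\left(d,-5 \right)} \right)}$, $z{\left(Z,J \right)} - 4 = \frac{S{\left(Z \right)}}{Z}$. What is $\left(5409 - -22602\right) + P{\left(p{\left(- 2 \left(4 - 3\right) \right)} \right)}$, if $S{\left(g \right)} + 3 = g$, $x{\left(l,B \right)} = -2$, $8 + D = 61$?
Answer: $28028$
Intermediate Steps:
$D = 53$ ($D = -8 + 61 = 53$)
$S{\left(g \right)} = -3 + g$
$z{\left(Z,J \right)} = 4 + \frac{-3 + Z}{Z}$
$p{\left(d \right)} = 5 - \frac{3}{d}$
$P{\left(Q \right)} = 17$ ($P{\left(Q \right)} = 53 - 36 = 17$)
$\left(5409 - -22602\right) + P{\left(p{\left(- 2 \left(4 - 3\right) \right)} \right)} = \left(5409 - -22602\right) + 17 = \left(5409 + 22602\right) + 17 = 28011 + 17 = 28028$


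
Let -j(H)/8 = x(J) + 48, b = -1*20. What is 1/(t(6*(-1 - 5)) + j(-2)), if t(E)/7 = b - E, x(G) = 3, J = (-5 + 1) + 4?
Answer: -1/296 ≈ -0.0033784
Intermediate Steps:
b = -20
J = 0 (J = -4 + 4 = 0)
j(H) = -408 (j(H) = -8*(3 + 48) = -8*51 = -408)
t(E) = -140 - 7*E (t(E) = 7*(-20 - E) = -140 - 7*E)
1/(t(6*(-1 - 5)) + j(-2)) = 1/((-140 - 42*(-1 - 5)) - 408) = 1/((-140 - 42*(-6)) - 408) = 1/((-140 - 7*(-36)) - 408) = 1/((-140 + 252) - 408) = 1/(112 - 408) = 1/(-296) = -1/296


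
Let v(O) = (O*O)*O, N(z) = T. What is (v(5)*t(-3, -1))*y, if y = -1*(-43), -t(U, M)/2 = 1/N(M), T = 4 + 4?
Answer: -5375/4 ≈ -1343.8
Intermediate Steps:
T = 8
N(z) = 8
t(U, M) = -1/4 (t(U, M) = -2/8 = -2*1/8 = -1/4)
y = 43
v(O) = O**3 (v(O) = O**2*O = O**3)
(v(5)*t(-3, -1))*y = (5**3*(-1/4))*43 = (125*(-1/4))*43 = -125/4*43 = -5375/4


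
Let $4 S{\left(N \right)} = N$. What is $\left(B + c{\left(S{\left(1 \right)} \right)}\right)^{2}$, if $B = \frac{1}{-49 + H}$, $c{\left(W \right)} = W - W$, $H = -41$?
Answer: $\frac{1}{8100} \approx 0.00012346$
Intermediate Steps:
$S{\left(N \right)} = \frac{N}{4}$
$c{\left(W \right)} = 0$
$B = - \frac{1}{90}$ ($B = \frac{1}{-49 - 41} = \frac{1}{-90} = - \frac{1}{90} \approx -0.011111$)
$\left(B + c{\left(S{\left(1 \right)} \right)}\right)^{2} = \left(- \frac{1}{90} + 0\right)^{2} = \left(- \frac{1}{90}\right)^{2} = \frac{1}{8100}$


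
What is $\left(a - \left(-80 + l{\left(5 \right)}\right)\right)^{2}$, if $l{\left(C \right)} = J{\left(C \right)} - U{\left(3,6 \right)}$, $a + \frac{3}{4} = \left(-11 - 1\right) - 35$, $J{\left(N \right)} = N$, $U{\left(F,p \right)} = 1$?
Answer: $\frac{12769}{16} \approx 798.06$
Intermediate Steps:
$a = - \frac{191}{4}$ ($a = - \frac{3}{4} - 47 = - \frac{191}{4} \approx -47.75$)
$l{\left(C \right)} = -1 + C$ ($l{\left(C \right)} = C - 1 = -1 + C$)
$\left(a - \left(-80 + l{\left(5 \right)}\right)\right)^{2} = \left(- \frac{191}{4} + \left(80 - \left(-1 + 5\right)\right)\right)^{2} = \left(- \frac{191}{4} + \left(80 - 4\right)\right)^{2} = \left(- \frac{191}{4} + 76\right)^{2} = \left(\frac{113}{4}\right)^{2} = \frac{12769}{16}$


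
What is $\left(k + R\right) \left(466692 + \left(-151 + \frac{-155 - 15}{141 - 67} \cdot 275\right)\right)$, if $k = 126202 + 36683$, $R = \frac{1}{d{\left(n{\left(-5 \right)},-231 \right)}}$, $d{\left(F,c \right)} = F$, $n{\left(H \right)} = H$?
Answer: $\frac{14039563772208}{185} \approx 7.589 \cdot 10^{10}$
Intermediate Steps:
$R = - \frac{1}{5}$ ($R = \frac{1}{-5} = - \frac{1}{5} \approx -0.2$)
$k = 162885$
$\left(k + R\right) \left(466692 + \left(-151 + \frac{-155 - 15}{141 - 67} \cdot 275\right)\right) = \left(162885 - \frac{1}{5}\right) \left(466692 + \left(-151 + \frac{-155 - 15}{141 - 67} \cdot 275\right)\right) = \frac{814424 \left(466692 + \left(-151 + - \frac{170}{74} \cdot 275\right)\right)}{5} = \frac{814424 \left(466692 + \left(-151 + \left(-170\right) \frac{1}{74} \cdot 275\right)\right)}{5} = \frac{814424 \left(466692 - \frac{28962}{37}\right)}{5} = \frac{814424}{5} \cdot \frac{17238642}{37} = \frac{14039563772208}{185}$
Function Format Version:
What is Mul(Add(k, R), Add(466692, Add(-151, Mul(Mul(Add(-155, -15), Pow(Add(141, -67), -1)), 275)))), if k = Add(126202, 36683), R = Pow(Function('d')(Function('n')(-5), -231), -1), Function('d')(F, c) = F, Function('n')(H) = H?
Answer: Rational(14039563772208, 185) ≈ 7.5890e+10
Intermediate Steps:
R = Rational(-1, 5) (R = Pow(-5, -1) = Rational(-1, 5) ≈ -0.20000)
k = 162885
Mul(Add(k, R), Add(466692, Add(-151, Mul(Mul(Add(-155, -15), Pow(Add(141, -67), -1)), 275)))) = Mul(Add(162885, Rational(-1, 5)), Add(466692, Add(-151, Mul(Mul(Add(-155, -15), Pow(Add(141, -67), -1)), 275)))) = Mul(Rational(814424, 5), Add(466692, Add(-151, Mul(Mul(-170, Pow(74, -1)), 275)))) = Mul(Rational(814424, 5), Add(466692, Add(-151, Mul(Mul(-170, Rational(1, 74)), 275)))) = Mul(Rational(814424, 5), Add(466692, Add(-151, Mul(Rational(-85, 37), 275)))) = Mul(Rational(814424, 5), Add(466692, Add(-151, Rational(-23375, 37)))) = Mul(Rational(814424, 5), Add(466692, Rational(-28962, 37))) = Mul(Rational(814424, 5), Rational(17238642, 37)) = Rational(14039563772208, 185)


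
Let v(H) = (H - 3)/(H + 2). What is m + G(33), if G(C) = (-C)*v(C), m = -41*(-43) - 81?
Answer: 11576/7 ≈ 1653.7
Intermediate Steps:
v(H) = (-3 + H)/(2 + H)
m = 1682 (m = 1763 - 81 = 1682)
G(C) = -C*(-3 + C)/(2 + C) (G(C) = (-C)*((-3 + C)/(2 + C)) = -C*(-3 + C)/(2 + C))
m + G(33) = 1682 + 33*(3 - 1*33)/(2 + 33) = 1682 + 33*(3 - 33)/35 = 1682 + 33*(1/35)*(-30) = 1682 - 198/7 = 11576/7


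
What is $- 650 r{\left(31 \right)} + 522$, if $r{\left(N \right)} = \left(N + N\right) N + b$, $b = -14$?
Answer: $-1239678$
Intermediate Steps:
$r{\left(N \right)} = -14 + 2 N^{2}$ ($r{\left(N \right)} = \left(N + N\right) N - 14 = 2 N N - 14 = 2 N^{2} - 14 = -14 + 2 N^{2}$)
$- 650 r{\left(31 \right)} + 522 = - 650 \left(-14 + 2 \cdot 31^{2}\right) + 522 = - 650 \left(-14 + 2 \cdot 961\right) + 522 = - 650 \left(-14 + 1922\right) + 522 = \left(-650\right) 1908 + 522 = -1240200 + 522 = -1239678$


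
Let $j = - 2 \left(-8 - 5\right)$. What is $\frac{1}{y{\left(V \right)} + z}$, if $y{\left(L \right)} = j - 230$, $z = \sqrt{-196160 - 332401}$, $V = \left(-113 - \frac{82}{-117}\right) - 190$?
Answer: $- \frac{68}{190059} - \frac{i \sqrt{58729}}{190059} \approx -0.00035778 - 0.0012751 i$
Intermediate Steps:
$V = - \frac{35369}{117}$ ($V = \left(-113 - - \frac{82}{117}\right) - 190 = \left(-113 + \frac{82}{117}\right) - 190 = - \frac{13139}{117} - 190 = - \frac{35369}{117} \approx -302.3$)
$j = 26$ ($j = \left(-2\right) \left(-13\right) = 26$)
$z = 3 i \sqrt{58729}$ ($z = \sqrt{-528561} = 3 i \sqrt{58729} \approx 727.02 i$)
$y{\left(L \right)} = -204$ ($y{\left(L \right)} = 26 - 230 = -204$)
$\frac{1}{y{\left(V \right)} + z} = \frac{1}{-204 + 3 i \sqrt{58729}}$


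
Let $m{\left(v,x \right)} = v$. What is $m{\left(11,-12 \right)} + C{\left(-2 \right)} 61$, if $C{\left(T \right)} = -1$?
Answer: $-50$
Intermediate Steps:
$m{\left(11,-12 \right)} + C{\left(-2 \right)} 61 = 11 - 61 = -50$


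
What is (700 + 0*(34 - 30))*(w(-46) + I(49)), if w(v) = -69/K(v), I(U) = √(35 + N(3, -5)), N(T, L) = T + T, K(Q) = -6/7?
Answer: 56350 + 700*√41 ≈ 60832.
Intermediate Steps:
K(Q) = -6/7 (K(Q) = -6*⅐ = -6/7)
N(T, L) = 2*T
I(U) = √41 (I(U) = √(35 + 2*3) = √(35 + 6) = √41)
w(v) = 161/2 (w(v) = -69/(-6/7) = -69*(-7/6) = 161/2)
(700 + 0*(34 - 30))*(w(-46) + I(49)) = (700 + 0*(34 - 30))*(161/2 + √41) = (700 + 0*4)*(161/2 + √41) = (700 + 0)*(161/2 + √41) = 700*(161/2 + √41) = 56350 + 700*√41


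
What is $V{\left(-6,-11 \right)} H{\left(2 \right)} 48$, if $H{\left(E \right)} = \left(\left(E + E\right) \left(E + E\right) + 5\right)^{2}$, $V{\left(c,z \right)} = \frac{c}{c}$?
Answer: $21168$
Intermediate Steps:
$V{\left(c,z \right)} = 1$
$H{\left(E \right)} = \left(5 + 4 E^{2}\right)^{2}$ ($H{\left(E \right)} = \left(2 E 2 E + 5\right)^{2} = \left(4 E^{2} + 5\right)^{2} = \left(5 + 4 E^{2}\right)^{2}$)
$V{\left(-6,-11 \right)} H{\left(2 \right)} 48 = 1 \left(5 + 4 \cdot 2^{2}\right)^{2} \cdot 48 = 1 \left(5 + 4 \cdot 4\right)^{2} \cdot 48 = 1 \left(5 + 16\right)^{2} \cdot 48 = 1 \cdot 21^{2} \cdot 48 = 1 \cdot 441 \cdot 48 = 441 \cdot 48 = 21168$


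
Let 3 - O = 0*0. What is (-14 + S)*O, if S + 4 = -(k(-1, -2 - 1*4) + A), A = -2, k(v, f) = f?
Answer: -30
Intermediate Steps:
O = 3 (O = 3 - 0*0 = 3 - 1*0 = 3 + 0 = 3)
S = 4 (S = -4 - ((-2 - 1*4) - 2) = -4 - ((-2 - 4) - 2) = -4 - (-6 - 2) = -4 - 1*(-8) = -4 + 8 = 4)
(-14 + S)*O = (-14 + 4)*3 = -10*3 = -30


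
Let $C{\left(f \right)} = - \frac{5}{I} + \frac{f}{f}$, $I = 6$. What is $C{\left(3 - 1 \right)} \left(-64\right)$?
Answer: $- \frac{32}{3} \approx -10.667$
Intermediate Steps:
$C{\left(f \right)} = \frac{1}{6}$ ($C{\left(f \right)} = - \frac{5}{6} + \frac{f}{f} = \left(-5\right) \frac{1}{6} + 1 = - \frac{5}{6} + 1 = \frac{1}{6}$)
$C{\left(3 - 1 \right)} \left(-64\right) = \frac{1}{6} \left(-64\right) = - \frac{32}{3}$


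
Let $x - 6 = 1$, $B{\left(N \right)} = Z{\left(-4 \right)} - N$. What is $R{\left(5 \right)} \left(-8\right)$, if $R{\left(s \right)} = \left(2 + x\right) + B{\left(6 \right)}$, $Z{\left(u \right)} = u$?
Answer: $8$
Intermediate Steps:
$B{\left(N \right)} = -4 - N$
$x = 7$ ($x = 6 + 1 = 7$)
$R{\left(s \right)} = -1$ ($R{\left(s \right)} = \left(2 + 7\right) - 10 = 9 - 10 = -1$)
$R{\left(5 \right)} \left(-8\right) = \left(-1\right) \left(-8\right) = 8$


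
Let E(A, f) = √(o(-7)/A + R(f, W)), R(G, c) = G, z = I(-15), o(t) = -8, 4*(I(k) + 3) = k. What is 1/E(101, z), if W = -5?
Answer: -2*I*√278659/2759 ≈ -0.38266*I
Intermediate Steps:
I(k) = -3 + k/4
z = -27/4 (z = -3 + (¼)*(-15) = -3 - 15/4 = -27/4 ≈ -6.7500)
E(A, f) = √(f - 8/A) (E(A, f) = √(-8/A + f) = √(f - 8/A))
1/E(101, z) = 1/(√(-27/4 - 8/101)) = 1/(√(-2759/404)) = 1/(I*√278659/202) = -2*I*√278659/2759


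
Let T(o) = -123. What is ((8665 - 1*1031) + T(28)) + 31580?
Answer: 39091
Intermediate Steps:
((8665 - 1*1031) + T(28)) + 31580 = ((8665 - 1*1031) - 123) + 31580 = ((8665 - 1031) - 123) + 31580 = (7634 - 123) + 31580 = 7511 + 31580 = 39091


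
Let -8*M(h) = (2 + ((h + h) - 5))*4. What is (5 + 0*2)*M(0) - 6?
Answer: 3/2 ≈ 1.5000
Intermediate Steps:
M(h) = 3/2 - h (M(h) = -(2 + ((h + h) - 5))*4/8 = -(2 + (2*h - 5))*4/8 = -(2 + (-5 + 2*h))*4/8 = -(-3 + 2*h)*4/8 = -(-12 + 8*h)/8 = 3/2 - h)
(5 + 0*2)*M(0) - 6 = (5 + 0*2)*(3/2 - 1*0) - 6 = (5 + 0)*(3/2 + 0) - 6 = 5*(3/2) - 6 = 15/2 - 6 = 3/2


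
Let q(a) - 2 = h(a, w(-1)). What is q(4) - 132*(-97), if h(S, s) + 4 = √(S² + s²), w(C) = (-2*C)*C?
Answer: 12802 + 2*√5 ≈ 12806.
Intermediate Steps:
w(C) = -2*C²
h(S, s) = -4 + √(S² + s²)
q(a) = -2 + √(4 + a²) (q(a) = 2 + (-4 + √(a² + (-2*(-1)²)²)) = 2 + (-4 + √(a² + (-2*1)²)) = 2 + (-4 + √(a² + (-2)²)) = 2 + (-4 + √(a² + 4)) = 2 + (-4 + √(4 + a²)) = -2 + √(4 + a²))
q(4) - 132*(-97) = (-2 + √(4 + 4²)) - 132*(-97) = (-2 + √(4 + 16)) + 12804 = (-2 + √20) + 12804 = (-2 + 2*√5) + 12804 = 12802 + 2*√5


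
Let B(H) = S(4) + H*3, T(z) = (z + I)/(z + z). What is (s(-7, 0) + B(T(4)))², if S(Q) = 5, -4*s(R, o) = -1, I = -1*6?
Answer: 81/4 ≈ 20.250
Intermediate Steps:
I = -6
s(R, o) = ¼ (s(R, o) = -¼*(-1) = ¼)
T(z) = (-6 + z)/(2*z) (T(z) = (z - 6)/(z + z) = (-6 + z)/((2*z)) = (-6 + z)*(1/(2*z)) = (-6 + z)/(2*z))
B(H) = 5 + 3*H (B(H) = 5 + H*3 = 5 + 3*H)
(s(-7, 0) + B(T(4)))² = (¼ + (5 + 3*((½)*(-6 + 4)/4)))² = (¼ + (5 + 3*((½)*(¼)*(-2))))² = (¼ + (5 + 3*(-¼)))² = (¼ + (5 - ¾))² = (¼ + 17/4)² = (9/2)² = 81/4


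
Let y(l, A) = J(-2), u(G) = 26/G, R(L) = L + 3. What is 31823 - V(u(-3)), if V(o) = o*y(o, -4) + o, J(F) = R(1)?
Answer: 95599/3 ≈ 31866.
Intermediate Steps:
R(L) = 3 + L
J(F) = 4 (J(F) = 3 + 1 = 4)
y(l, A) = 4
V(o) = 5*o (V(o) = o*4 + o = 4*o + o = 5*o)
31823 - V(u(-3)) = 31823 - 5*26/(-3) = 31823 - 5*26*(-⅓) = 31823 - 5*(-26)/3 = 31823 - 1*(-130/3) = 31823 + 130/3 = 95599/3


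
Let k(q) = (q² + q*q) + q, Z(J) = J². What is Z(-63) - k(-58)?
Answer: -2701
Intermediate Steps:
k(q) = q + 2*q² (k(q) = (q² + q²) + q = 2*q² + q = q + 2*q²)
Z(-63) - k(-58) = (-63)² - (-58)*(1 + 2*(-58)) = 3969 - (-58)*(1 - 116) = 3969 - (-58)*(-115) = 3969 - 1*6670 = 3969 - 6670 = -2701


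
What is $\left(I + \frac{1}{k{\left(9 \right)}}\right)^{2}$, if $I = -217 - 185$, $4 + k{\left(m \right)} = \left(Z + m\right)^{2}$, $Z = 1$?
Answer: $\frac{1489265281}{9216} \approx 1.616 \cdot 10^{5}$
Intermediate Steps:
$k{\left(m \right)} = -4 + \left(1 + m\right)^{2}$
$I = -402$
$\left(I + \frac{1}{k{\left(9 \right)}}\right)^{2} = \left(-402 + \frac{1}{-4 + \left(1 + 9\right)^{2}}\right)^{2} = \left(-402 + \frac{1}{-4 + 10^{2}}\right)^{2} = \left(-402 + \frac{1}{-4 + 100}\right)^{2} = \left(-402 + \frac{1}{96}\right)^{2} = \left(- \frac{38591}{96}\right)^{2} = \frac{1489265281}{9216}$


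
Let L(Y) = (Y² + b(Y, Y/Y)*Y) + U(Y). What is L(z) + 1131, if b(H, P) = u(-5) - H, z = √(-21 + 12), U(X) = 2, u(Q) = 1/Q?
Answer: 1133 - 3*I/5 ≈ 1133.0 - 0.6*I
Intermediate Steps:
u(Q) = 1/Q
z = 3*I (z = √(-9) = 3*I ≈ 3.0*I)
b(H, P) = -⅕ - H (b(H, P) = 1/(-5) - H = -⅕ - H)
L(Y) = 2 + Y² + Y*(-⅕ - Y) (L(Y) = (Y² + (-⅕ - Y)*Y) + 2 = (Y² + Y*(-⅕ - Y)) + 2 = 2 + Y² + Y*(-⅕ - Y))
L(z) + 1131 = (2 - 3*I/5) + 1131 = 1133 - 3*I/5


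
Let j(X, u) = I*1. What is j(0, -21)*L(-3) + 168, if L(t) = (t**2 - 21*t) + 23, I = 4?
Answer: 548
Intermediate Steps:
j(X, u) = 4 (j(X, u) = 4*1 = 4)
L(t) = 23 + t**2 - 21*t
j(0, -21)*L(-3) + 168 = 4*(23 + (-3)**2 - 21*(-3)) + 168 = 4*(23 + 9 + 63) + 168 = 4*95 + 168 = 380 + 168 = 548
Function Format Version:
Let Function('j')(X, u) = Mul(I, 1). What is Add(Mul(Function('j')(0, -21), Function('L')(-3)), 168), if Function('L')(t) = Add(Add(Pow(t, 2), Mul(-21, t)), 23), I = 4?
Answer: 548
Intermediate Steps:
Function('j')(X, u) = 4 (Function('j')(X, u) = Mul(4, 1) = 4)
Function('L')(t) = Add(23, Pow(t, 2), Mul(-21, t))
Add(Mul(Function('j')(0, -21), Function('L')(-3)), 168) = Add(Mul(4, Add(23, Pow(-3, 2), Mul(-21, -3))), 168) = Add(Mul(4, Add(23, 9, 63)), 168) = Add(Mul(4, 95), 168) = Add(380, 168) = 548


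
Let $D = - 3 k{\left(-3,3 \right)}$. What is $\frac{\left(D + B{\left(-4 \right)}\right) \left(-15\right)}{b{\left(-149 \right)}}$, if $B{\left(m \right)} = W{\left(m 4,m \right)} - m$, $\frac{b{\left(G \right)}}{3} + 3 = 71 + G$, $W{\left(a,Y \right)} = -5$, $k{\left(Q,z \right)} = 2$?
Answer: $- \frac{35}{81} \approx -0.4321$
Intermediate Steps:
$b{\left(G \right)} = 204 + 3 G$ ($b{\left(G \right)} = -9 + 3 \left(71 + G\right) = -9 + \left(213 + 3 G\right) = 204 + 3 G$)
$B{\left(m \right)} = -5 - m$
$D = -6$ ($D = \left(-3\right) 2 = -6$)
$\frac{\left(D + B{\left(-4 \right)}\right) \left(-15\right)}{b{\left(-149 \right)}} = \frac{\left(-6 - 1\right) \left(-15\right)}{204 + 3 \left(-149\right)} = \frac{\left(-6 + \left(-5 + 4\right)\right) \left(-15\right)}{204 - 447} = \frac{\left(-6 - 1\right) \left(-15\right)}{-243} = \left(-7\right) \left(-15\right) \left(- \frac{1}{243}\right) = 105 \left(- \frac{1}{243}\right) = - \frac{35}{81}$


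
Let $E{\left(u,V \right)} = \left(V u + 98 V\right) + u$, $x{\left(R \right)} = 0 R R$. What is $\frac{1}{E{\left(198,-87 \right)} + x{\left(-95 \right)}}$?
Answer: $- \frac{1}{25554} \approx -3.9133 \cdot 10^{-5}$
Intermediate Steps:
$x{\left(R \right)} = 0$ ($x{\left(R \right)} = 0 R = 0$)
$E{\left(u,V \right)} = u + 98 V + V u$ ($E{\left(u,V \right)} = \left(98 V + V u\right) + u = u + 98 V + V u$)
$\frac{1}{E{\left(198,-87 \right)} + x{\left(-95 \right)}} = \frac{1}{\left(198 + 98 \left(-87\right) - 17226\right) + 0} = \frac{1}{\left(198 - 8526 - 17226\right) + 0} = \frac{1}{-25554 + 0} = \frac{1}{-25554} = - \frac{1}{25554}$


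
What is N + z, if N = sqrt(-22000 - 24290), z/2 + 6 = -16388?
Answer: -32788 + I*sqrt(46290) ≈ -32788.0 + 215.15*I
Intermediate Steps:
z = -32788 (z = -12 + 2*(-16388) = -12 - 32776 = -32788)
N = I*sqrt(46290) (N = sqrt(-46290) = I*sqrt(46290) ≈ 215.15*I)
N + z = I*sqrt(46290) - 32788 = -32788 + I*sqrt(46290)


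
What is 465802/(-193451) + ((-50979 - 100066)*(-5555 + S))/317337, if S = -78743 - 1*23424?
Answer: 3147468157500716/61389159987 ≈ 51271.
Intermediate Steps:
S = -102167 (S = -78743 - 23424 = -102167)
465802/(-193451) + ((-50979 - 100066)*(-5555 + S))/317337 = 465802/(-193451) + ((-50979 - 100066)*(-5555 - 102167))/317337 = 465802*(-1/193451) - 151045*(-107722)*(1/317337) = -465802/193451 + 16270869490*(1/317337) = -465802/193451 + 16270869490/317337 = 3147468157500716/61389159987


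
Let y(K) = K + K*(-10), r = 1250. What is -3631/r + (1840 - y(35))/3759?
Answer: -10955179/4698750 ≈ -2.3315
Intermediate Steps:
y(K) = -9*K (y(K) = K - 10*K = -9*K)
-3631/r + (1840 - y(35))/3759 = -3631/1250 + (1840 - (-9)*35)/3759 = -3631*1/1250 + (1840 - 1*(-315))*(1/3759) = -3631/1250 + (1840 + 315)*(1/3759) = -3631/1250 + 2155*(1/3759) = -3631/1250 + 2155/3759 = -10955179/4698750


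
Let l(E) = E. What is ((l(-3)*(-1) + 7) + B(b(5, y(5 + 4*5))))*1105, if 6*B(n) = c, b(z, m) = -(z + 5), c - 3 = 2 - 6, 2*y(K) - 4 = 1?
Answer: 65195/6 ≈ 10866.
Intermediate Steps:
y(K) = 5/2 (y(K) = 2 + (½)*1 = 2 + ½ = 5/2)
c = -1 (c = 3 + (2 - 6) = 3 - 4 = -1)
b(z, m) = -5 - z (b(z, m) = -(5 + z) = -5 - z)
B(n) = -⅙ (B(n) = (⅙)*(-1) = -⅙)
((l(-3)*(-1) + 7) + B(b(5, y(5 + 4*5))))*1105 = ((-3*(-1) + 7) - ⅙)*1105 = ((3 + 7) - ⅙)*1105 = (10 - ⅙)*1105 = (59/6)*1105 = 65195/6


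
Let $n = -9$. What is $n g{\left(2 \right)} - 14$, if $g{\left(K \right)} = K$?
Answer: $-32$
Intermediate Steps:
$n g{\left(2 \right)} - 14 = \left(-9\right) 2 - 14 = -18 - 14 = -32$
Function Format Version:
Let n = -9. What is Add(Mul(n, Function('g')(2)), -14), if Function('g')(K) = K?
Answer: -32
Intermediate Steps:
Add(Mul(n, Function('g')(2)), -14) = Add(Mul(-9, 2), -14) = Add(-18, -14) = -32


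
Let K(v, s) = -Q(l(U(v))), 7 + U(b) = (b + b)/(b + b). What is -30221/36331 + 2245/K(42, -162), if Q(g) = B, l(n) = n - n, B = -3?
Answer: 1733456/2319 ≈ 747.50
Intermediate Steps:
U(b) = -6 (U(b) = -7 + (b + b)/(b + b) = -7 + (2*b)/((2*b)) = -7 + (2*b)*(1/(2*b)) = -7 + 1 = -6)
l(n) = 0
Q(g) = -3
K(v, s) = 3 (K(v, s) = -1*(-3) = 3)
-30221/36331 + 2245/K(42, -162) = -30221/36331 + 2245/3 = -30221*1/36331 + 2245*(⅓) = -643/773 + 2245/3 = 1733456/2319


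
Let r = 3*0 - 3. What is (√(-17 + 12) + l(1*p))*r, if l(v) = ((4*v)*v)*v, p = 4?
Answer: -768 - 3*I*√5 ≈ -768.0 - 6.7082*I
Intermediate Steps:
r = -3 (r = 0 - 3 = -3)
l(v) = 4*v³ (l(v) = (4*v²)*v = 4*v³)
(√(-17 + 12) + l(1*p))*r = (√(-17 + 12) + 4*(1*4)³)*(-3) = (√(-5) + 4*4³)*(-3) = (I*√5 + 4*64)*(-3) = (I*√5 + 256)*(-3) = (256 + I*√5)*(-3) = -768 - 3*I*√5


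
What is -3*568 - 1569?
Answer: -3273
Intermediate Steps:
-3*568 - 1569 = -1704 - 1569 = -3273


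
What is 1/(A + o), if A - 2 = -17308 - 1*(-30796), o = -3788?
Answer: 1/9702 ≈ 0.00010307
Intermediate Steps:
A = 13490 (A = 2 + (-17308 - 1*(-30796)) = 2 + (-17308 + 30796) = 2 + 13488 = 13490)
1/(A + o) = 1/(13490 - 3788) = 1/9702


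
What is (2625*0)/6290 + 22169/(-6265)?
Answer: -3167/895 ≈ -3.5385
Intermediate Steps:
(2625*0)/6290 + 22169/(-6265) = 0*(1/6290) + 22169*(-1/6265) = 0 - 3167/895 = -3167/895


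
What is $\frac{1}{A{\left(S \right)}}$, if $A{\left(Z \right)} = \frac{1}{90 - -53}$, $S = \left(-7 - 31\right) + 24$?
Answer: $143$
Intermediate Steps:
$S = -14$ ($S = -38 + 24 = -14$)
$A{\left(Z \right)} = \frac{1}{143}$ ($A{\left(Z \right)} = \frac{1}{90 + 53} = \frac{1}{143}$)
$\frac{1}{A{\left(S \right)}} = \frac{1}{\frac{1}{143}} = 143$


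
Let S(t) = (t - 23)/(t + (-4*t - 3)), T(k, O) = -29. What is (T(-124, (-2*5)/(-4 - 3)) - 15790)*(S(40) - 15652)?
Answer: 10151648149/41 ≈ 2.4760e+8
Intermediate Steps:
S(t) = (-23 + t)/(-3 - 3*t) (S(t) = (-23 + t)/(t + (-3 - 4*t)) = (-23 + t)/(-3 - 3*t))
(T(-124, (-2*5)/(-4 - 3)) - 15790)*(S(40) - 15652) = (-29 - 15790)*((23 - 1*40)/(3*(1 + 40)) - 15652) = -15819*((⅓)*(23 - 40)/41 - 15652) = -15819*((⅓)*(1/41)*(-17) - 15652) = -15819*(-17/123 - 15652) = -15819*(-1925213/123) = 10151648149/41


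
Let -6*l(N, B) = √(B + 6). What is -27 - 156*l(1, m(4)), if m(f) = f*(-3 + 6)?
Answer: -27 + 78*√2 ≈ 83.309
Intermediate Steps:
m(f) = 3*f (m(f) = f*3 = 3*f)
l(N, B) = -√(6 + B)/6 (l(N, B) = -√(B + 6)/6 = -√(6 + B)/6)
-27 - 156*l(1, m(4)) = -27 - (-26)*√(6 + 3*4) = -27 - (-26)*√(6 + 12) = -27 - (-26)*√18 = -27 - (-26)*3*√2 = -27 - (-78)*√2 = -27 + 78*√2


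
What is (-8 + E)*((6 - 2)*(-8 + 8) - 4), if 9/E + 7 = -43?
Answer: 818/25 ≈ 32.720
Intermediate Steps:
E = -9/50 (E = 9/(-7 - 43) = 9/(-50) = 9*(-1/50) = -9/50 ≈ -0.18000)
(-8 + E)*((6 - 2)*(-8 + 8) - 4) = (-8 - 9/50)*((6 - 2)*(-8 + 8) - 4) = -409*(4*0 - 4)/50 = -409*(0 - 4)/50 = -409/50*(-4) = 818/25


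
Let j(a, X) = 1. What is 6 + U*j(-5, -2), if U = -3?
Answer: 3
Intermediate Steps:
6 + U*j(-5, -2) = 6 - 3*1 = 6 - 3 = 3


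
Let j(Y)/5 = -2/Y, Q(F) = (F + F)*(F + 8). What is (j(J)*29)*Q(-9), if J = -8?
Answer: 1305/2 ≈ 652.50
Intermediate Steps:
Q(F) = 2*F*(8 + F) (Q(F) = (2*F)*(8 + F) = 2*F*(8 + F))
j(Y) = -10/Y (j(Y) = 5*(-2/Y) = -10/Y)
(j(J)*29)*Q(-9) = (-10/(-8)*29)*(2*(-9)*(8 - 9)) = (-10*(-⅛)*29)*(2*(-9)*(-1)) = ((5/4)*29)*18 = (145/4)*18 = 1305/2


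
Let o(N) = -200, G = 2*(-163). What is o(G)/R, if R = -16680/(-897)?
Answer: -1495/139 ≈ -10.755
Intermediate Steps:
G = -326
R = 5560/299 (R = -16680*(-1/897) = 5560/299 ≈ 18.595)
o(G)/R = -200/5560/299 = -200*299/5560 = -1495/139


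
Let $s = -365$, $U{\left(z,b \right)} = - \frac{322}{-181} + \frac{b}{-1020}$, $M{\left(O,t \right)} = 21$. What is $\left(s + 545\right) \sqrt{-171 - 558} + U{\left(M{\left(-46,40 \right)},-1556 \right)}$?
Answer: $\frac{152519}{46155} + 4860 i \approx 3.3045 + 4860.0 i$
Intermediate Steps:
$U{\left(z,b \right)} = \frac{322}{181} - \frac{b}{1020}$ ($U{\left(z,b \right)} = \left(-322\right) \left(- \frac{1}{181}\right) + b \left(- \frac{1}{1020}\right) = \frac{322}{181} - \frac{b}{1020}$)
$\left(s + 545\right) \sqrt{-171 - 558} + U{\left(M{\left(-46,40 \right)},-1556 \right)} = \left(-365 + 545\right) \sqrt{-171 - 558} + \left(\frac{322}{181} - - \frac{389}{255}\right) = 180 \sqrt{-729} + \left(\frac{322}{181} + \frac{389}{255}\right) = 180 \cdot 27 i + \frac{152519}{46155} = 4860 i + \frac{152519}{46155} = \frac{152519}{46155} + 4860 i$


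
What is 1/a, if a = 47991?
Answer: 1/47991 ≈ 2.0837e-5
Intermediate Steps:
1/a = 1/47991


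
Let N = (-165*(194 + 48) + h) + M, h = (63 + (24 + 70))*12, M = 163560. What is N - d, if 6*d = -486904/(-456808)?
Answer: 3909253511/31146 ≈ 1.2551e+5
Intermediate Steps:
h = 1884 (h = (63 + 94)*12 = 157*12 = 1884)
N = 125514 (N = (-165*(194 + 48) + 1884) + 163560 = (-165*242 + 1884) + 163560 = (-39930 + 1884) + 163560 = -38046 + 163560 = 125514)
d = 5533/31146 (d = (-486904/(-456808))/6 = (-486904*(-1/456808))/6 = (⅙)*(5533/5191) = 5533/31146 ≈ 0.17765)
N - d = 125514 - 1*5533/31146 = 125514 - 5533/31146 = 3909253511/31146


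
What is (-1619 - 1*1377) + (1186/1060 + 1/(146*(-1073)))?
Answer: -62165301844/20757185 ≈ -2994.9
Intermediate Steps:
(-1619 - 1*1377) + (1186/1060 + 1/(146*(-1073))) = (-1619 - 1377) + (1186*(1/1060) + (1/146)*(-1/1073)) = -2996 + (593/530 - 1/156658) = -2996 + 23224416/20757185 = -62165301844/20757185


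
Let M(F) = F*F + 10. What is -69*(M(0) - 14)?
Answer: 276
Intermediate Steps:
M(F) = 10 + F² (M(F) = F² + 10 = 10 + F²)
-69*(M(0) - 14) = -69*((10 + 0²) - 14) = -69*((10 + 0) - 14) = -69*(10 - 14) = -69*(-4) = 276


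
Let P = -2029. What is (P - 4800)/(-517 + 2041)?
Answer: -6829/1524 ≈ -4.4810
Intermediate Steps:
(P - 4800)/(-517 + 2041) = (-2029 - 4800)/(-517 + 2041) = -6829/1524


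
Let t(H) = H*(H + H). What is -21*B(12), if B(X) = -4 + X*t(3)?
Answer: -4452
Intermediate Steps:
t(H) = 2*H² (t(H) = H*(2*H) = 2*H²)
B(X) = -4 + 18*X (B(X) = -4 + X*(2*3²) = -4 + X*(2*9) = -4 + X*18 = -4 + 18*X)
-21*B(12) = -21*(-4 + 18*12) = -21*(-4 + 216) = -21*212 = -4452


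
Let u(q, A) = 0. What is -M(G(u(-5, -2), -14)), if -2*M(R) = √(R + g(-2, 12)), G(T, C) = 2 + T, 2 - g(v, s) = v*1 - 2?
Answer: √2 ≈ 1.4142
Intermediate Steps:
g(v, s) = 4 - v (g(v, s) = 2 - (v*1 - 2) = 2 - (v - 2) = 2 - (-2 + v) = 2 + (2 - v) = 4 - v)
M(R) = -√(6 + R)/2 (M(R) = -√(R + (4 - 1*(-2)))/2 = -√(R + (4 + 2))/2 = -√(R + 6)/2 = -√(6 + R)/2)
-M(G(u(-5, -2), -14)) = -(-1)*√(6 + (2 + 0))/2 = -(-1)*√(6 + 2)/2 = -(-1)*√8/2 = -(-1)*2*√2/2 = -(-1)*√2 = √2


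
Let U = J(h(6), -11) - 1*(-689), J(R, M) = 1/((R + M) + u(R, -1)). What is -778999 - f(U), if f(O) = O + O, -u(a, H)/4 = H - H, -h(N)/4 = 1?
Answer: -11705653/15 ≈ -7.8038e+5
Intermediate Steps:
h(N) = -4 (h(N) = -4*1 = -4)
u(a, H) = 0 (u(a, H) = -4*(H - H) = -4*0 = 0)
J(R, M) = 1/(M + R) (J(R, M) = 1/((R + M) + 0) = 1/((M + R) + 0) = 1/(M + R))
U = 10334/15 (U = 1/(-11 - 4) - 1*(-689) = 1/(-15) + 689 = -1/15 + 689 = 10334/15 ≈ 688.93)
f(O) = 2*O
-778999 - f(U) = -778999 - 2*10334/15 = -778999 - 1*20668/15 = -778999 - 20668/15 = -11705653/15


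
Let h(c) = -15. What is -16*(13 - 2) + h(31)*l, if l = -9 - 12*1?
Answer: 139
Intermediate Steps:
l = -21 (l = -9 - 12 = -21)
-16*(13 - 2) + h(31)*l = -16*(13 - 2) - 15*(-21) = -16*11 + 315 = -176 + 315 = 139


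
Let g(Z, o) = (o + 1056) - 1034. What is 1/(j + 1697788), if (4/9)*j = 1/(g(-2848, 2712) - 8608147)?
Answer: 3824628/6493407522863 ≈ 5.8900e-7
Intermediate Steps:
g(Z, o) = 22 + o (g(Z, o) = (1056 + o) - 1034 = 22 + o)
j = -1/3824628 (j = 9/(4*((22 + 2712) - 8608147)) = 9/(4*(2734 - 8608147)) = (9/4)/(-8605413) = (9/4)*(-1/8605413) = -1/3824628 ≈ -2.6146e-7)
1/(j + 1697788) = 1/(-1/3824628 + 1697788) = 1/(6493407522863/3824628) = 3824628/6493407522863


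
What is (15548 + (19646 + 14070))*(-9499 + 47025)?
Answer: 1848680864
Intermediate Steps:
(15548 + (19646 + 14070))*(-9499 + 47025) = (15548 + 33716)*37526 = 49264*37526 = 1848680864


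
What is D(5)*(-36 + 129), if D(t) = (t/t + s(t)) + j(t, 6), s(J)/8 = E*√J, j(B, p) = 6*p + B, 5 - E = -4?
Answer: 3906 + 6696*√5 ≈ 18879.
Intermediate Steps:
E = 9 (E = 5 - 1*(-4) = 5 + 4 = 9)
j(B, p) = B + 6*p
s(J) = 72*√J (s(J) = 8*(9*√J) = 72*√J)
D(t) = 37 + t + 72*√t (D(t) = (t/t + 72*√t) + (t + 6*6) = (1 + 72*√t) + (t + 36) = (1 + 72*√t) + (36 + t) = 37 + t + 72*√t)
D(5)*(-36 + 129) = (37 + 5 + 72*√5)*(-36 + 129) = (42 + 72*√5)*93 = 3906 + 6696*√5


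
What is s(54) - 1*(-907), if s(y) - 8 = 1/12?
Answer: 10981/12 ≈ 915.08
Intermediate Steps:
s(y) = 97/12 (s(y) = 8 + 1/12 = 97/12)
s(54) - 1*(-907) = 97/12 - 1*(-907) = 97/12 + 907 = 10981/12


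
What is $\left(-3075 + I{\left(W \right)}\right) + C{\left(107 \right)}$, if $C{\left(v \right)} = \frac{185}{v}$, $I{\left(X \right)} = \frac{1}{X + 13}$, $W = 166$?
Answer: $- \frac{58862253}{19153} \approx -3073.3$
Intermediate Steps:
$I{\left(X \right)} = \frac{1}{13 + X}$
$\left(-3075 + I{\left(W \right)}\right) + C{\left(107 \right)} = \left(-3075 + \frac{1}{13 + 166}\right) + \frac{185}{107} = \left(-3075 + \frac{1}{179}\right) + 185 \cdot \frac{1}{107} = \left(-3075 + \frac{1}{179}\right) + \frac{185}{107} = - \frac{550424}{179} + \frac{185}{107} = - \frac{58862253}{19153}$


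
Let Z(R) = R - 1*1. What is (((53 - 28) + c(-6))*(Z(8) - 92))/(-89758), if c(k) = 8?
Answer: 2805/89758 ≈ 0.031251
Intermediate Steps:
Z(R) = -1 + R (Z(R) = R - 1 = -1 + R)
(((53 - 28) + c(-6))*(Z(8) - 92))/(-89758) = (((53 - 28) + 8)*((-1 + 8) - 92))/(-89758) = ((25 + 8)*(7 - 92))*(-1/89758) = (33*(-85))*(-1/89758) = -2805*(-1/89758) = 2805/89758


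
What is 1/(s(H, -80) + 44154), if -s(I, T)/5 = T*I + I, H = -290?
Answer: -1/70396 ≈ -1.4205e-5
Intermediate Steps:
s(I, T) = -5*I - 5*I*T (s(I, T) = -5*(T*I + I) = -5*(I*T + I) = -5*(I + I*T) = -5*I - 5*I*T)
1/(s(H, -80) + 44154) = 1/(-5*(-290)*(1 - 80) + 44154) = 1/(-5*(-290)*(-79) + 44154) = 1/(-114550 + 44154) = 1/(-70396) = -1/70396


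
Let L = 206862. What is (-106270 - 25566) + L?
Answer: 75026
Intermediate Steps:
(-106270 - 25566) + L = (-106270 - 25566) + 206862 = -131836 + 206862 = 75026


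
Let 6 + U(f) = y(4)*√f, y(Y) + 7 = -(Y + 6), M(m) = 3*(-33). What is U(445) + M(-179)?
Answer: -105 - 17*√445 ≈ -463.62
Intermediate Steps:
M(m) = -99
y(Y) = -13 - Y (y(Y) = -7 - (Y + 6) = -7 - (6 + Y) = -7 + (-6 - Y) = -13 - Y)
U(f) = -6 - 17*√f (U(f) = -6 + (-13 - 1*4)*√f = -6 + (-13 - 4)*√f = -6 - 17*√f)
U(445) + M(-179) = (-6 - 17*√445) - 99 = -105 - 17*√445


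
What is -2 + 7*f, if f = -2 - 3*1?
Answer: -37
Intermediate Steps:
f = -5 (f = -2 - 3 = -5)
-2 + 7*f = -2 + 7*(-5) = -2 - 35 = -37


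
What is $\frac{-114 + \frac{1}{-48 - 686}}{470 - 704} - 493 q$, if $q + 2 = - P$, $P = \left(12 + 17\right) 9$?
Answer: $\frac{22269794881}{171756} \approx 1.2966 \cdot 10^{5}$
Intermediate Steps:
$P = 261$ ($P = 29 \cdot 9 = 261$)
$q = -263$ ($q = -2 - 261 = -263$)
$\frac{-114 + \frac{1}{-48 - 686}}{470 - 704} - 493 q = \frac{-114 + \frac{1}{-48 - 686}}{470 - 704} - -129659 = \frac{-114 + \frac{1}{-734}}{-234} + 129659 = \left(-114 - \frac{1}{734}\right) \left(- \frac{1}{234}\right) + 129659 = \left(- \frac{83677}{734}\right) \left(- \frac{1}{234}\right) + 129659 = \frac{83677}{171756} + 129659 = \frac{22269794881}{171756}$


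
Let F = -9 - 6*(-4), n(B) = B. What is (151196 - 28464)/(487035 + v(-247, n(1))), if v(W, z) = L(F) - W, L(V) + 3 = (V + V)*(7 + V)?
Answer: 2012/7999 ≈ 0.25153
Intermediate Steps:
F = 15 (F = -9 + 24 = 15)
L(V) = -3 + 2*V*(7 + V) (L(V) = -3 + (V + V)*(7 + V) = -3 + (2*V)*(7 + V) = -3 + 2*V*(7 + V))
v(W, z) = 657 - W (v(W, z) = (-3 + 2*15**2 + 14*15) - W = (-3 + 2*225 + 210) - W = (-3 + 450 + 210) - W = 657 - W)
(151196 - 28464)/(487035 + v(-247, n(1))) = (151196 - 28464)/(487035 + (657 - 1*(-247))) = 122732/(487035 + (657 + 247)) = 122732/(487035 + 904) = 122732/487939 = 122732*(1/487939) = 2012/7999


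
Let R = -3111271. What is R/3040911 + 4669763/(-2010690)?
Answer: -2272903906787/679369926510 ≈ -3.3456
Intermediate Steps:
R/3040911 + 4669763/(-2010690) = -3111271/3040911 + 4669763/(-2010690) = -3111271*1/3040911 + 4669763*(-1/2010690) = -3111271/3040911 - 4669763/2010690 = -2272903906787/679369926510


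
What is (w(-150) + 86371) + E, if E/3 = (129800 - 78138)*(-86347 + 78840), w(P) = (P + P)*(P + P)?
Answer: -1163303531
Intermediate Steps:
w(P) = 4*P² (w(P) = (2*P)*(2*P) = 4*P²)
E = -1163479902 (E = 3*((129800 - 78138)*(-86347 + 78840)) = 3*(51662*(-7507)) = 3*(-387826634) = -1163479902)
(w(-150) + 86371) + E = (4*(-150)² + 86371) - 1163479902 = (4*22500 + 86371) - 1163479902 = (90000 + 86371) - 1163479902 = 176371 - 1163479902 = -1163303531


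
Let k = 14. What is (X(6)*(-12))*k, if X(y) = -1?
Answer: 168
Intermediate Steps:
(X(6)*(-12))*k = -1*(-12)*14 = 12*14 = 168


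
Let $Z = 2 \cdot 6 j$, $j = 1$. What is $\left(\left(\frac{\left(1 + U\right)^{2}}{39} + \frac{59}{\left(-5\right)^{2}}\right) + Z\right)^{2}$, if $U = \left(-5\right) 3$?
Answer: $\frac{357247801}{950625} \approx 375.8$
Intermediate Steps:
$U = -15$
$Z = 12$ ($Z = 2 \cdot 6 \cdot 1 = 12 \cdot 1 = 12$)
$\left(\left(\frac{\left(1 + U\right)^{2}}{39} + \frac{59}{\left(-5\right)^{2}}\right) + Z\right)^{2} = \left(\left(\frac{\left(1 - 15\right)^{2}}{39} + \frac{59}{\left(-5\right)^{2}}\right) + 12\right)^{2} = \left(\left(\left(-14\right)^{2} \cdot \frac{1}{39} + \frac{59}{25}\right) + 12\right)^{2} = \left(\left(196 \cdot \frac{1}{39} + 59 \cdot \frac{1}{25}\right) + 12\right)^{2} = \left(\left(\frac{196}{39} + \frac{59}{25}\right) + 12\right)^{2} = \left(\frac{7201}{975} + 12\right)^{2} = \left(\frac{18901}{975}\right)^{2} = \frac{357247801}{950625}$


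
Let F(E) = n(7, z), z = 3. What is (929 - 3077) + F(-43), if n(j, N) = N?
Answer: -2145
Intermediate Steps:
F(E) = 3
(929 - 3077) + F(-43) = (929 - 3077) + 3 = -2148 + 3 = -2145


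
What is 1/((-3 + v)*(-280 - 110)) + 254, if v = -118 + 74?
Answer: 4655821/18330 ≈ 254.00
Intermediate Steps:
v = -44
1/((-3 + v)*(-280 - 110)) + 254 = 1/((-3 - 44)*(-280 - 110)) + 254 = 1/(-47*(-390)) + 254 = -1/47*(-1/390) + 254 = 1/18330 + 254 = 4655821/18330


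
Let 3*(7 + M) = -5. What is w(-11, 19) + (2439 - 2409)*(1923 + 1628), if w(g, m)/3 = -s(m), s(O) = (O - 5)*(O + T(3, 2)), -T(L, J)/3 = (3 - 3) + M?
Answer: 104640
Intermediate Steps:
M = -26/3 (M = -7 + (1/3)*(-5) = -7 - 5/3 = -26/3 ≈ -8.6667)
T(L, J) = 26 (T(L, J) = -3*((3 - 3) - 26/3) = -3*(0 - 26/3) = -3*(-26/3) = 26)
s(O) = (-5 + O)*(26 + O) (s(O) = (O - 5)*(O + 26) = (-5 + O)*(26 + O))
w(g, m) = 390 - 63*m - 3*m**2 (w(g, m) = 3*(-(-130 + m**2 + 21*m)) = 3*(130 - m**2 - 21*m) = 390 - 63*m - 3*m**2)
w(-11, 19) + (2439 - 2409)*(1923 + 1628) = (390 - 63*19 - 3*19**2) + (2439 - 2409)*(1923 + 1628) = (390 - 1197 - 3*361) + 30*3551 = (390 - 1197 - 1083) + 106530 = -1890 + 106530 = 104640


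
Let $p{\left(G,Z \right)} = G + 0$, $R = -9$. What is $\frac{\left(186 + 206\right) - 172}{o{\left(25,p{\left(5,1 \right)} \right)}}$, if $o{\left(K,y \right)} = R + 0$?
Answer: $- \frac{220}{9} \approx -24.444$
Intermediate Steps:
$p{\left(G,Z \right)} = G$
$o{\left(K,y \right)} = -9$ ($o{\left(K,y \right)} = -9 + 0 = -9$)
$\frac{\left(186 + 206\right) - 172}{o{\left(25,p{\left(5,1 \right)} \right)}} = \frac{\left(186 + 206\right) - 172}{-9} = \left(392 - 172\right) \left(- \frac{1}{9}\right) = 220 \left(- \frac{1}{9}\right) = - \frac{220}{9}$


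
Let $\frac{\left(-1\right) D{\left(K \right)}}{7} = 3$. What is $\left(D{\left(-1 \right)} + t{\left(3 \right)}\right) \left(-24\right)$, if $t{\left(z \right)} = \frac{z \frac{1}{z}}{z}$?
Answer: $496$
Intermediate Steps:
$t{\left(z \right)} = \frac{1}{z}$ ($t{\left(z \right)} = 1 \frac{1}{z} = \frac{1}{z}$)
$D{\left(K \right)} = -21$ ($D{\left(K \right)} = \left(-7\right) 3 = -21$)
$\left(D{\left(-1 \right)} + t{\left(3 \right)}\right) \left(-24\right) = \left(-21 + \frac{1}{3}\right) \left(-24\right) = \left(- \frac{62}{3}\right) \left(-24\right) = 496$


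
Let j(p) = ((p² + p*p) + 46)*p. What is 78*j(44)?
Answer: 13446576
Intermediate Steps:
j(p) = p*(46 + 2*p²) (j(p) = ((p² + p²) + 46)*p = (2*p² + 46)*p = (46 + 2*p²)*p = p*(46 + 2*p²))
78*j(44) = 78*(2*44*(23 + 44²)) = 78*(2*44*(23 + 1936)) = 78*(2*44*1959) = 78*172392 = 13446576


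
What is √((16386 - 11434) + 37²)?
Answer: 7*√129 ≈ 79.505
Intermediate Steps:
√((16386 - 11434) + 37²) = √(4952 + 1369) = √6321 = 7*√129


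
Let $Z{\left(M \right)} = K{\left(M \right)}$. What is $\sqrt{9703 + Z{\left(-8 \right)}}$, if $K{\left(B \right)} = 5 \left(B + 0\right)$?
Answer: $\sqrt{9663} \approx 98.301$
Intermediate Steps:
$K{\left(B \right)} = 5 B$
$Z{\left(M \right)} = 5 M$
$\sqrt{9703 + Z{\left(-8 \right)}} = \sqrt{9703 + 5 \left(-8\right)} = \sqrt{9703 - 40} = \sqrt{9663}$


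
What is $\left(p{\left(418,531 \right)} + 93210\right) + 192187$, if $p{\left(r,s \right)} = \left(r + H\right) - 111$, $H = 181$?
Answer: $285885$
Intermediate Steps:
$p{\left(r,s \right)} = 70 + r$ ($p{\left(r,s \right)} = \left(r + 181\right) - 111 = \left(181 + r\right) - 111 = 70 + r$)
$\left(p{\left(418,531 \right)} + 93210\right) + 192187 = \left(\left(70 + 418\right) + 93210\right) + 192187 = \left(488 + 93210\right) + 192187 = 93698 + 192187 = 285885$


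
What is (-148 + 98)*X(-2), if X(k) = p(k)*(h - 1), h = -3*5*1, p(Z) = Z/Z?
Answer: 800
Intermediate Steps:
p(Z) = 1
h = -15 (h = -15*1 = -15)
X(k) = -16 (X(k) = 1*(-15 - 1) = 1*(-16) = -16)
(-148 + 98)*X(-2) = (-148 + 98)*(-16) = -50*(-16) = 800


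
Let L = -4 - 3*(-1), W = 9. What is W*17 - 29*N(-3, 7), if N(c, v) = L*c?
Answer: 66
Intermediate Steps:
L = -1 (L = -4 + 3 = -1)
N(c, v) = -c
W*17 - 29*N(-3, 7) = 9*17 - (-29)*(-3) = 153 - 29*3 = 153 - 87 = 66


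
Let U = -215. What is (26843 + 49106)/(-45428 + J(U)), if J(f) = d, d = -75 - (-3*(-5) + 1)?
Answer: -75949/45519 ≈ -1.6685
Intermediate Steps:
d = -91 (d = -75 - (15 + 1) = -75 - 1*16 = -75 - 16 = -91)
J(f) = -91
(26843 + 49106)/(-45428 + J(U)) = (26843 + 49106)/(-45428 - 91) = 75949/(-45519) = 75949*(-1/45519) = -75949/45519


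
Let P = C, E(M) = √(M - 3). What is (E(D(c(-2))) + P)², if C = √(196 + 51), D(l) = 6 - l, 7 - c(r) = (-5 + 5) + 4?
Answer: 247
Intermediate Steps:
c(r) = 3 (c(r) = 7 - ((-5 + 5) + 4) = 7 - (0 + 4) = 7 - 1*4 = 7 - 4 = 3)
E(M) = √(-3 + M)
C = √247 ≈ 15.716
P = √247 ≈ 15.716
(E(D(c(-2))) + P)² = (√(-3 + (6 - 1*3)) + √247)² = (√(-3 + (6 - 3)) + √247)² = (√(-3 + 3) + √247)² = (√0 + √247)² = (0 + √247)² = (√247)² = 247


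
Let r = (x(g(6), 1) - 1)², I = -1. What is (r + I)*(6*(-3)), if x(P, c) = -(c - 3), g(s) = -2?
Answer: 0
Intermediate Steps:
x(P, c) = 3 - c (x(P, c) = -(-3 + c) = 3 - c)
r = 1 (r = ((3 - 1*1) - 1)² = ((3 - 1) - 1)² = (2 - 1)² = 1² = 1)
(r + I)*(6*(-3)) = (1 - 1)*(6*(-3)) = 0*(-18) = 0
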